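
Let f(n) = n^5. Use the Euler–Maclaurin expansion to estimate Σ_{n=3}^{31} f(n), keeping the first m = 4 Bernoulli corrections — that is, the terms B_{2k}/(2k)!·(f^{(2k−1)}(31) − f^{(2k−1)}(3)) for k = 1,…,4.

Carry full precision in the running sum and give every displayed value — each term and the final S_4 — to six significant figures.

The integral term ∫_3^31 x^5 dx = 1.47917e+08.
Boundary: ½(f(3) + f(31)) = ½(243.000 + 2.86292e+07) = 1.43147e+07.
Running total after boundary: 1.62232e+08.
Correction k=1: B_{2}/2! · (f^{(1)}(31) − f^{(1)}(3)) = 1/12 · (4.61760e+06 − 405.000) = 384767.
After k=1: 1.62617e+08.
Correction k=2: B_{4}/4! · (f^{(3)}(31) − f^{(3)}(3)) = −1/720 · (57660.0 − 540.000) = -79.3333.
After k=2: 1.62617e+08.
Correction k=3: B_{6}/6! · (f^{(5)}(31) − f^{(5)}(3)) = 1/30240 · (120.000 − 120.000) = 0.00000.
After k=3: 1.62617e+08.
Correction k=4: B_{8}/8! · (f^{(7)}(31) − f^{(7)}(3)) = −1/1209600 · (0.00000 − 0.00000) = 0.00000.

S_4 ≈ 1.62617e+08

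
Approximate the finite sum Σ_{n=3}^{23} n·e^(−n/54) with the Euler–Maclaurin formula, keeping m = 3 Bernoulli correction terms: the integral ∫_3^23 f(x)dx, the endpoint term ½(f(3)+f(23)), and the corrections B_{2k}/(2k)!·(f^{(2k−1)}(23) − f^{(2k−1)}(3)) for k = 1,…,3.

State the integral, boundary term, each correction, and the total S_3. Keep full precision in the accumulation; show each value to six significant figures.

S_3 ≈ 204.691

Integral: ∫_3^23 x·e^(−x/54) dx = 195.804.
½[f(3) + f(23)] = ½[2.83788 + 15.0228] = 8.93033.
Integral + boundary = 204.735.
Order-1 term: 1/12 · (0.374965 − 0.893406) = -0.0432034.
After k=1: 204.691.
Order-2 term: −1/720 · (0.000576576 − 0.000955187) = 5.25849e-07.
After k=2: 204.691.
Order-3 term: 1/30240 · (3.51359e-07 − 5.50066e-07) = -6.57101e-12.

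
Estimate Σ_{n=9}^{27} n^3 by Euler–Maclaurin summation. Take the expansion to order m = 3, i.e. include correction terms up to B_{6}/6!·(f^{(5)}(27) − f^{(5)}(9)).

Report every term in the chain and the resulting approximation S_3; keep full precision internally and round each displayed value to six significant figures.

S_3 ≈ 141588

∫_9^27 x^3 dx evaluates to 131220.
Endpoint term: (f(9) + f(27))/2 = (729.000 + 19683.0)/2 = 10206.0.
So far: 141426.
Order-1 term: 1/12 · (2187.00 − 243.000) = 162.000.
After k=1: 141588.
Order-2 term: −1/720 · (6.00000 − 6.00000) = 0.00000.
After k=2: 141588.
Order-3 term: 1/30240 · (0.00000 − 0.00000) = 0.00000.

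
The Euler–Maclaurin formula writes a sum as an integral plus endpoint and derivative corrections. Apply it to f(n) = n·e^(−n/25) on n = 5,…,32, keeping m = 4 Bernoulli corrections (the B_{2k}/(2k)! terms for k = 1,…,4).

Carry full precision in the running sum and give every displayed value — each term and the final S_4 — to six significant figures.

The integral term ∫_5^32 x·e^(−x/25) dx = 217.845.
Boundary: ½(f(5) + f(32)) = ½(4.09365 + 8.89719) = 6.49542.
So far: 224.340.
Order-1 term: 1/12 · (-0.0778504 − 0.654985) = -0.0610696.
Running total after k=1: 224.279.
Order-2 term: −1/720 · (0.000765159 − 0.00366791) = 4.03160e-06.
Running total after k=2: 224.279.
Order-3 term: 1/30240 · (2.64780e-06 − 1.00606e-05) = -2.45131e-10.
Running total after k=3: 224.279.
Order-4 term: −1/1209600 · (6.51417e-09 − 2.28039e-08) = 1.34671e-14.

S_4 ≈ 224.279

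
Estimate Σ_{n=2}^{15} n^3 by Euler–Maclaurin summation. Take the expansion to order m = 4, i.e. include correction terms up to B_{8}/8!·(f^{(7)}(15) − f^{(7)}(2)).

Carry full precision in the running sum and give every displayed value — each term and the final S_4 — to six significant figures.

S_4 ≈ 14399.0

The integral term ∫_2^15 x^3 dx = 12652.2.
½[f(2) + f(15)] = ½[8.00000 + 3375.00] = 1691.50.
Running total after boundary: 14343.8.
Correction k=1: B_{2}/2! · (f^{(1)}(15) − f^{(1)}(2)) = 1/12 · (675.000 − 12.0000) = 55.2500.
Running total after k=1: 14399.0.
Correction k=2: B_{4}/4! · (f^{(3)}(15) − f^{(3)}(2)) = −1/720 · (6.00000 − 6.00000) = 0.00000.
Running total after k=2: 14399.0.
Correction k=3: B_{6}/6! · (f^{(5)}(15) − f^{(5)}(2)) = 1/30240 · (0.00000 − 0.00000) = 0.00000.
Running total after k=3: 14399.0.
Correction k=4: B_{8}/8! · (f^{(7)}(15) − f^{(7)}(2)) = −1/1209600 · (0.00000 − 0.00000) = 0.00000.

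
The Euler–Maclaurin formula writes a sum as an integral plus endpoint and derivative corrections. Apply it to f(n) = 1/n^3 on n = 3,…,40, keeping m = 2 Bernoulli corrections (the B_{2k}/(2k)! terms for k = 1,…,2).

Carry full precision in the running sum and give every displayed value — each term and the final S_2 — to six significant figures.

S_2 ≈ 0.0767414

∫_3^40 1/x^3 dx evaluates to 0.0552431.
½[f(3) + f(40)] = ½[0.0370370 + 1.56250e-05] = 0.0185263.
So far: 0.0737694.
k=1: B_{2}/(2)! × [f^{(1)}(40) − f^{(1)}(3)] = 1/12 × (-1.17187e-06 − (-0.0370370)) = 0.00308632.
Running total after k=1: 0.0768557.
k=2: B_{4}/(4)! × [f^{(3)}(40) − f^{(3)}(3)] = −1/720 × (-1.46484e-08 − (-0.0823045)) = -0.000114312.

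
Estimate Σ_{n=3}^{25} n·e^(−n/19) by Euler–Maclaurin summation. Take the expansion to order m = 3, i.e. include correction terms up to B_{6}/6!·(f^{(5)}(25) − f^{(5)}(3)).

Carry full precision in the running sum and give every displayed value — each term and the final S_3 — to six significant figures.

∫_3^25 x·e^(−x/19) dx evaluates to 132.679.
Endpoint term: (f(3) + f(25))/2 = (2.56182 + 6.70656)/2 = 4.63419.
Running total after boundary: 137.314.
k=1: B_{2}/(2)! × [f^{(1)}(25) − f^{(1)}(3)] = 1/12 × (-0.0847145 − 0.719107) = -0.0669851.
After k=1: 137.247.
k=2: B_{4}/(4)! × [f^{(3)}(25) − f^{(3)}(3)] = −1/720 × (0.00125155 − 0.00672295) = 7.59917e-06.
After k=2: 137.247.
k=3: B_{6}/(6)! × [f^{(5)}(25) − f^{(5)}(3)] = 1/30240 × (7.58385e-06 − 3.17283e-05) = -7.98428e-10.

S_3 ≈ 137.247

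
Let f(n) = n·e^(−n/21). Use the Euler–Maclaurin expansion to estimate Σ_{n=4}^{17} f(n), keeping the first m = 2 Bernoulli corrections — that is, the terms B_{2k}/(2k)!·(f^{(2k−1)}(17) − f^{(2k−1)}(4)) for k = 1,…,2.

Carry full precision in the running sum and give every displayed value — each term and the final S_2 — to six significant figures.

S_2 ≈ 84.1686

Integral: ∫_4^17 x·e^(−x/21) dx = 78.7810.
Boundary: ½(f(4) + f(17)) = ½(3.30626 + 7.56619) = 5.43623.
Running total after boundary: 84.2173.
Order-1 term: 1/12 · (0.0847752 − 0.669124) = -0.0486958.
Partial sum through k=1: 84.1686.
Order-2 term: −1/720 · (0.00221069 − 0.00526588) = 4.24332e-06.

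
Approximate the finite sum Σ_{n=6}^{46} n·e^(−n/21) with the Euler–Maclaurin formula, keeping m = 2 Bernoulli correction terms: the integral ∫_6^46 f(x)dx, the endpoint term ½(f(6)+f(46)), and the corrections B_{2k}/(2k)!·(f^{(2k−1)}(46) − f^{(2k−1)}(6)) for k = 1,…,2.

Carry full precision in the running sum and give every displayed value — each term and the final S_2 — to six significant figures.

S_2 ≈ 273.467

∫_6^46 x·e^(−x/21) dx evaluates to 268.696.
Boundary: ½(f(6) + f(46)) = ½(4.50886 + 5.14572) = 4.82729.
So far: 273.523.
Order-1 term: 1/12 · (-0.133171 − 0.536769) = -0.0558284.
Running total after k=1: 273.467.
Order-2 term: −1/720 · (0.000205343 − 0.00462522) = 6.13872e-06.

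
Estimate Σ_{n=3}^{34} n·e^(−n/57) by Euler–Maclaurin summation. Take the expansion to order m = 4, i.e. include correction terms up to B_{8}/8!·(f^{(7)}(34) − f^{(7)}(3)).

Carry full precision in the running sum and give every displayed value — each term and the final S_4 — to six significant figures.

∫_3^34 x·e^(−x/57) dx evaluates to 387.963.
Boundary: ½(f(3) + f(34)) = ½(2.84619 + 18.7252) = 10.7857.
Integral + boundary = 398.749.
k=1: B_{2}/(2)! × [f^{(1)}(34) − f^{(1)}(3)] = 1/12 × (0.222229 − 0.898796) = -0.0563806.
Partial sum through k=1: 398.692.
k=2: B_{4}/(4)! × [f^{(3)}(34) − f^{(3)}(3)] = −1/720 × (0.000407421 − 0.000860651) = 6.29487e-07.
Partial sum through k=2: 398.692.
k=3: B_{6}/(6)! × [f^{(5)}(34) − f^{(5)}(3)] = 1/30240 × (2.29745e-07 − 4.44649e-07) = -7.10660e-12.
Partial sum through k=3: 398.692.
k=4: B_{8}/(8)! × [f^{(7)}(34) − f^{(7)}(3)] = −1/1209600 × (1.02829e-10 − 1.92182e-10) = 7.38701e-17.

S_4 ≈ 398.692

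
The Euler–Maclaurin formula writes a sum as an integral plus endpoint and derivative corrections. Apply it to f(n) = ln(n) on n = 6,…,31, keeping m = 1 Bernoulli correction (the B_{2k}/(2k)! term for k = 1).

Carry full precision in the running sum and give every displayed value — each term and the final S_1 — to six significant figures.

S_1 ≈ 73.3047

∫_6^31 ln(x) dx evaluates to 70.7030.
Endpoint term: (f(6) + f(31))/2 = (1.79176 + 3.43399)/2 = 2.61287.
So far: 73.3159.
k=1: B_{2}/(2)! × [f^{(1)}(31) − f^{(1)}(6)] = 1/12 × (0.0322581 − 0.166667) = -0.0112007.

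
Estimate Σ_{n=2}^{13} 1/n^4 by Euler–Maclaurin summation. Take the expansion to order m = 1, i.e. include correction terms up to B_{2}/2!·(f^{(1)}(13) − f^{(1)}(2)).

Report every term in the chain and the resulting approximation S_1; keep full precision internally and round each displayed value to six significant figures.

∫_2^13 1/x^4 dx evaluates to 0.0415149.
Boundary: ½(f(2) + f(13)) = ½(0.0625000 + 3.50128e-05) = 0.0312675.
Running total after boundary: 0.0727825.
Correction k=1: B_{2}/2! · (f^{(1)}(13) − f^{(1)}(2)) = 1/12 · (-1.07732e-05 − (-0.125000)) = 0.0104158.

S_1 ≈ 0.0831982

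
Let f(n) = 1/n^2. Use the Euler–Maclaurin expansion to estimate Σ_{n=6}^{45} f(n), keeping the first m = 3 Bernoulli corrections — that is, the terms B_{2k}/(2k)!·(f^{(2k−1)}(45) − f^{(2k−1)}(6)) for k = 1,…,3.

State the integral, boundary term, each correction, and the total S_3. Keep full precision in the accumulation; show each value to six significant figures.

S_3 ≈ 0.159346

The integral term ∫_6^45 1/x^2 dx = 0.144444.
Endpoint term: (f(6) + f(45))/2 = (0.0277778 + 0.000493827)/2 = 0.0141358.
So far: 0.158580.
k=1: B_{2}/(2)! × [f^{(1)}(45) − f^{(1)}(6)] = 1/12 × (-2.19479e-05 − (-0.00925926)) = 0.000769776.
After k=1: 0.159350.
k=2: B_{4}/(4)! × [f^{(3)}(45) − f^{(3)}(6)] = −1/720 × (-1.30061e-07 − (-0.00308642)) = -4.28651e-06.
After k=2: 0.159346.
k=3: B_{6}/(6)! × [f^{(5)}(45) − f^{(5)}(6)] = 1/30240 × (-1.92684e-09 − (-0.00257202)) = 8.50534e-08.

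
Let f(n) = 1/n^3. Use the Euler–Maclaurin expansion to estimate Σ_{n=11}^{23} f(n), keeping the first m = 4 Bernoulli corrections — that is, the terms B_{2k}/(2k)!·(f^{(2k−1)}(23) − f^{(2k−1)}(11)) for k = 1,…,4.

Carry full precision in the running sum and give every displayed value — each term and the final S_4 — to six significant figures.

S_4 ≈ 0.00361994

∫_11^23 1/x^3 dx evaluates to 0.00318705.
½[f(11) + f(23)] = ½[0.000751315 + 8.21895e-05] = 0.000416752.
Integral + boundary = 0.00360380.
Correction k=1: B_{2}/2! · (f^{(1)}(23) − f^{(1)}(11)) = 1/12 · (-1.07204e-05 − (-0.000204904)) = 1.61820e-05.
Running total after k=1: 0.00361999.
Correction k=2: B_{4}/4! · (f^{(3)}(23) − f^{(3)}(11)) = −1/720 · (-4.05307e-07 − (-3.38684e-05)) = -4.64766e-08.
Running total after k=2: 0.00361994.
Correction k=3: B_{6}/6! · (f^{(5)}(23) − f^{(5)}(11)) = 1/30240 · (-3.21794e-08 − (-1.17560e-05)) = 3.87692e-10.
Running total after k=3: 0.00361994.
Correction k=4: B_{8}/8! · (f^{(7)}(23) − f^{(7)}(11)) = −1/1209600 · (-4.37980e-09 − (-6.99530e-06)) = -5.77953e-12.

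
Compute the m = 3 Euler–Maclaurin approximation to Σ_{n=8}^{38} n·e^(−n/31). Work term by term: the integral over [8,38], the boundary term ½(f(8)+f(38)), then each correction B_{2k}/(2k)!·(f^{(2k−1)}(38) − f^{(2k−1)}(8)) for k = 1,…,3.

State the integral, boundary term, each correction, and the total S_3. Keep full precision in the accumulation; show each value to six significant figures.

S_3 ≈ 314.780

The integral term ∫_8^38 x·e^(−x/31) dx = 306.166.
Endpoint term: (f(8) + f(38))/2 = (6.18036 + 11.1538)/2 = 8.66708.
Integral + boundary = 314.833.
k=1: B_{2}/(2)! × [f^{(1)}(38) − f^{(1)}(8)] = 1/12 × (-0.0662789 − 0.573179) = -0.0532881.
Partial sum through k=1: 314.780.
k=2: B_{4}/(4)! × [f^{(3)}(38) − f^{(3)}(8)] = −1/720 × (0.000541897 − 0.00220423) = 2.30880e-06.
Partial sum through k=2: 314.780.
k=3: B_{6}/(6)! × [f^{(5)}(38) − f^{(5)}(8)] = 1/30240 × (1.19954e-06 − 3.96673e-06) = -9.15075e-11.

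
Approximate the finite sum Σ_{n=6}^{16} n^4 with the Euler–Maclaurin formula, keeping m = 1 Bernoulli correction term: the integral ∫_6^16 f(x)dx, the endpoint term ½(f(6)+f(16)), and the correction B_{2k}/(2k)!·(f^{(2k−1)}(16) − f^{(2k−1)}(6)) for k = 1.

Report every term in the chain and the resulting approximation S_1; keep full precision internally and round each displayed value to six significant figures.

∫_6^16 x^4 dx evaluates to 208160.
Boundary: ½(f(6) + f(16)) = ½(1296.00 + 65536.0) = 33416.0.
Integral + boundary = 241576.
k=1: B_{2}/(2)! × [f^{(1)}(16) − f^{(1)}(6)] = 1/12 × (16384.0 − 864.000) = 1293.33.

S_1 ≈ 242869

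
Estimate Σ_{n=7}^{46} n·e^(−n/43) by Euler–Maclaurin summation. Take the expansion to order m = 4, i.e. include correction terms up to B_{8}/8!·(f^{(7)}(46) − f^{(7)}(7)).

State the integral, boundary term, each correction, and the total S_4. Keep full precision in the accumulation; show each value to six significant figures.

The integral term ∫_7^46 x·e^(−x/43) dx = 514.005.
Endpoint term: (f(7) + f(46))/2 = (5.94838 + 15.7821)/2 = 10.8652.
Integral + boundary = 524.870.
Order-1 term: 1/12 · (-0.0239364 − 0.711435) = -0.0612809.
After k=1: 524.808.
Order-2 term: −1/720 · (0.000358161 − 0.00130393) = 1.31357e-06.
After k=2: 524.808.
Order-3 term: 1/30240 · (3.94412e-07 − 1.20233e-06) = -2.67167e-11.
After k=3: 524.808.
Order-4 term: −1/1209600 · (3.21860e-10 − 9.19113e-10) = 4.93761e-16.

S_4 ≈ 524.808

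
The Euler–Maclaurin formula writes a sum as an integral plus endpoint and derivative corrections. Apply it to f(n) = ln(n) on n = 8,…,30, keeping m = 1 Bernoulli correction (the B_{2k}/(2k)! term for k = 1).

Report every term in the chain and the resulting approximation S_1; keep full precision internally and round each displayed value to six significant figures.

S_1 ≈ 66.1331

∫_8^30 ln(x) dx evaluates to 63.4004.
Boundary: ½(f(8) + f(30)) = ½(2.07944 + 3.40120) = 2.74032.
Running total after boundary: 66.1407.
k=1: B_{2}/(2)! × [f^{(1)}(30) − f^{(1)}(8)] = 1/12 × (0.0333333 − 0.125000) = -0.00763889.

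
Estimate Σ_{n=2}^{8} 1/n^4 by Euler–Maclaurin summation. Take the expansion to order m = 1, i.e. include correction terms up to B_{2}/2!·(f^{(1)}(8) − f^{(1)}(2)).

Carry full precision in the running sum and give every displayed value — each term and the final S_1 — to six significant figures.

S_1 ≈ 0.0827942

∫_2^8 1/x^4 dx evaluates to 0.0410156.
Boundary: ½(f(2) + f(8)) = ½(0.0625000 + 0.000244141) = 0.0313721.
So far: 0.0723877.
Correction k=1: B_{2}/2! · (f^{(1)}(8) − f^{(1)}(2)) = 1/12 · (-0.000122070 − (-0.125000)) = 0.0104065.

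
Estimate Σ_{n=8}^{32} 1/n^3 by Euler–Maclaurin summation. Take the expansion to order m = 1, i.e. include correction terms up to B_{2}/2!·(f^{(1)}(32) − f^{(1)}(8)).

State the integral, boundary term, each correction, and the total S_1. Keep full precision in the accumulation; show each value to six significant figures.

Integral: ∫_8^32 1/x^3 dx = 0.00732422.
Endpoint term: (f(8) + f(32))/2 = (0.00195312 + 3.05176e-05)/2 = 0.000991821.
So far: 0.00831604.
k=1: B_{2}/(2)! × [f^{(1)}(32) − f^{(1)}(8)] = 1/12 × (-2.86102e-06 − (-0.000732422)) = 6.07967e-05.

S_1 ≈ 0.00837684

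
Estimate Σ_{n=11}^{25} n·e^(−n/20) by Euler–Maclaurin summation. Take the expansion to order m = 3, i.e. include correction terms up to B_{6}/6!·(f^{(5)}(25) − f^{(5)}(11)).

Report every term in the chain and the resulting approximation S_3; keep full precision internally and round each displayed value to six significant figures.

∫_11^25 x·e^(−x/20) dx evaluates to 99.8546.
½[f(11) + f(25)] = ½[6.34645 + 7.16262] = 6.75453.
So far: 106.609.
Correction k=1: B_{2}/2! · (f^{(1)}(25) − f^{(1)}(11)) = 1/12 · (-0.0716262 − 0.259627) = -0.0276045.
Partial sum through k=1: 106.581.
Correction k=2: B_{4}/4! · (f^{(3)}(25) − f^{(3)}(11)) = −1/720 · (0.00125346 − 0.00353382) = 3.16717e-06.
Partial sum through k=2: 106.581.
Correction k=3: B_{6}/6! · (f^{(5)}(25) − f^{(5)}(11)) = 1/30240 · (6.71496e-06 − 1.60464e-05) = -3.08580e-10.

S_3 ≈ 106.581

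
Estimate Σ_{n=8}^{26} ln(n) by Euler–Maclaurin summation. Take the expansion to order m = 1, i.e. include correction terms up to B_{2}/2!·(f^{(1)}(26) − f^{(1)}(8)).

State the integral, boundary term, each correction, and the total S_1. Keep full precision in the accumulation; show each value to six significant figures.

∫_8^26 ln(x) dx evaluates to 50.0750.
½[f(8) + f(26)] = ½[2.07944 + 3.25810] = 2.66877.
Running total after boundary: 52.7437.
k=1: B_{2}/(2)! × [f^{(1)}(26) − f^{(1)}(8)] = 1/12 × (0.0384615 − 0.125000) = -0.00721154.

S_1 ≈ 52.7365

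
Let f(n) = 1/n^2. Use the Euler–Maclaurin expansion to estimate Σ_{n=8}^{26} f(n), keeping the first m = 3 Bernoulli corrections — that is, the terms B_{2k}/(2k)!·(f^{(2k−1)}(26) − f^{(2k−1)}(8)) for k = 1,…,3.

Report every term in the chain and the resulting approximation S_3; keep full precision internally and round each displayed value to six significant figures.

∫_8^26 1/x^2 dx evaluates to 0.0865385.
Endpoint term: (f(8) + f(26))/2 = (0.0156250 + 0.00147929)/2 = 0.00855214.
Running total after boundary: 0.0950906.
Correction k=1: B_{2}/2! · (f^{(1)}(26) − f^{(1)}(8)) = 1/12 · (-0.000113792 − (-0.00390625)) = 0.000316038.
Partial sum through k=1: 0.0954066.
Correction k=2: B_{4}/4! · (f^{(3)}(26) − f^{(3)}(8)) = −1/720 · (-2.01997e-06 − (-0.000732422)) = -1.01445e-06.
Partial sum through k=2: 0.0954056.
Correction k=3: B_{6}/6! · (f^{(5)}(26) − f^{(5)}(8)) = 1/30240 · (-8.96436e-08 − (-0.000343323)) = 1.13503e-08.

S_3 ≈ 0.0954056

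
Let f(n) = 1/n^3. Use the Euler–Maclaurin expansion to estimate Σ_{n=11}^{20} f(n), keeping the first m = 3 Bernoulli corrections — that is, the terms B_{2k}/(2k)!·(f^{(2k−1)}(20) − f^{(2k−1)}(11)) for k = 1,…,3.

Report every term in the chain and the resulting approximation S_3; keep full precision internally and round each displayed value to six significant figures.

S_3 ≈ 0.00333586

∫_11^20 1/x^3 dx evaluates to 0.00288223.
Boundary: ½(f(11) + f(20)) = ½(0.000751315 + 0.000125000) = 0.000438157.
Running total after boundary: 0.00332039.
Correction k=1: B_{2}/2! · (f^{(1)}(20) − f^{(1)}(11)) = 1/12 · (-1.87500e-05 − (-0.000204904)) = 1.55128e-05.
Running total after k=1: 0.00333590.
Correction k=2: B_{4}/4! · (f^{(3)}(20) − f^{(3)}(11)) = −1/720 · (-9.37500e-07 − (-3.38684e-05)) = -4.57374e-08.
Running total after k=2: 0.00333586.
Correction k=3: B_{6}/6! · (f^{(5)}(20) − f^{(5)}(11)) = 1/30240 · (-9.84375e-08 − (-1.17560e-05)) = 3.85501e-10.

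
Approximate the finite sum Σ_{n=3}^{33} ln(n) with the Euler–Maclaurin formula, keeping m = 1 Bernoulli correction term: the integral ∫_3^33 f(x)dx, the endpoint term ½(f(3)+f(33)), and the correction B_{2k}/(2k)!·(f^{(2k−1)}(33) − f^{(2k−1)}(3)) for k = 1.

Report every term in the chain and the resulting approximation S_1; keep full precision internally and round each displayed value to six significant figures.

Integral: ∫_3^33 ln(x) dx = 82.0889.
Boundary: ½(f(3) + f(33)) = ½(1.09861 + 3.49651) = 2.29756.
So far: 84.3865.
k=1: B_{2}/(2)! × [f^{(1)}(33) − f^{(1)}(3)] = 1/12 × (0.0303030 − 0.333333) = -0.0252525.

S_1 ≈ 84.3612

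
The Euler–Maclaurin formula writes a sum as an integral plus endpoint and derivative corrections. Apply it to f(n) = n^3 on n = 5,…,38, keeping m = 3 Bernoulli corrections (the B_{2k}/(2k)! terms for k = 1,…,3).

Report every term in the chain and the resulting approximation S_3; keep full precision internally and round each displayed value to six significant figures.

S_3 ≈ 548981

The integral term ∫_5^38 x^3 dx = 521128.
Endpoint term: (f(5) + f(38))/2 = (125.000 + 54872.0)/2 = 27498.5.
Integral + boundary = 548626.
Correction k=1: B_{2}/2! · (f^{(1)}(38) − f^{(1)}(5)) = 1/12 · (4332.00 − 75.0000) = 354.750.
Running total after k=1: 548981.
Correction k=2: B_{4}/4! · (f^{(3)}(38) − f^{(3)}(5)) = −1/720 · (6.00000 − 6.00000) = 0.00000.
Running total after k=2: 548981.
Correction k=3: B_{6}/6! · (f^{(5)}(38) − f^{(5)}(5)) = 1/30240 · (0.00000 − 0.00000) = 0.00000.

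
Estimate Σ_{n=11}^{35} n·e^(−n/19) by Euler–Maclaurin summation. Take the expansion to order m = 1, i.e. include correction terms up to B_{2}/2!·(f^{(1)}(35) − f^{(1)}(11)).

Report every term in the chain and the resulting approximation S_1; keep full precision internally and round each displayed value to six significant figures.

S_1 ≈ 162.700

∫_11^35 x·e^(−x/19) dx evaluates to 156.874.
Endpoint term: (f(11) + f(35))/2 = (6.16537 + 5.54692)/2 = 5.85614.
Running total after boundary: 162.730.
Order-1 term: 1/12 · (-0.133460 − 0.235995) = -0.0307879.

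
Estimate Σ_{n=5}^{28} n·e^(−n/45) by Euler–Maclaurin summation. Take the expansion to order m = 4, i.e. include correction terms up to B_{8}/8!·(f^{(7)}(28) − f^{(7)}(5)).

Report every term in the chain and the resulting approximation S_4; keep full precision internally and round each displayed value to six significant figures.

Integral: ∫_5^28 x·e^(−x/45) dx = 250.164.
Boundary: ½(f(5) + f(28)) = ½(4.47420 + 15.0290) = 9.75160.
So far: 259.915.
Order-1 term: 1/12 · (0.202772 − 0.795413) = -0.0493867.
After k=1: 259.866.
Order-2 term: −1/720 · (0.000630258 − 0.00127659) = 8.97681e-07.
After k=2: 259.866.
Order-3 term: 1/30240 · (5.73028e-07 − 1.06685e-06) = -1.63302e-11.
After k=3: 259.866.
Order-4 term: −1/1209600 · (4.12256e-10 − 7.42368e-10) = 2.72910e-16.

S_4 ≈ 259.866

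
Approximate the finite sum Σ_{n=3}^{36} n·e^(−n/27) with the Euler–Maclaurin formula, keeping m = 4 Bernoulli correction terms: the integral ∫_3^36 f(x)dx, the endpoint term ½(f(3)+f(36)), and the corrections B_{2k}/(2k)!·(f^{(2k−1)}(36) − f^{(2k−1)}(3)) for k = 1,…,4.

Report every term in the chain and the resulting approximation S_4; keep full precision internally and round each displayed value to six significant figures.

S_4 ≈ 282.455

The integral term ∫_3^36 x·e^(−x/27) dx = 276.441.
Boundary: ½(f(3) + f(36)) = ½(2.68452 + 9.48950) = 6.08701.
So far: 282.528.
Correction k=1: B_{2}/2! · (f^{(1)}(36) − f^{(1)}(3)) = 1/12 · (-0.0878657 − 0.795413) = -0.0736065.
Running total after k=1: 282.455.
Correction k=2: B_{4}/4! · (f^{(3)}(36) − f^{(3)}(3)) = −1/720 · (0.000602645 − 0.00354608) = 4.08810e-06.
Running total after k=2: 282.455.
Correction k=3: B_{6}/6! · (f^{(5)}(36) − f^{(5)}(3)) = 1/30240 · (1.81868e-06 − 8.23190e-06) = -2.12077e-10.
Running total after k=3: 282.455.
Correction k=4: B_{8}/8! · (f^{(7)}(36) − f^{(7)}(3)) = −1/1209600 · (3.85554e-09 − 1.59115e-08) = 9.96691e-15.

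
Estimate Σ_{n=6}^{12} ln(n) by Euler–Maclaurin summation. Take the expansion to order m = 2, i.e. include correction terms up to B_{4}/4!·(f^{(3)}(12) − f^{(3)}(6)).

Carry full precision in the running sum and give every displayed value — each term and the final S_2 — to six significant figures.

∫_6^12 ln(x) dx evaluates to 13.0683.
Endpoint term: (f(6) + f(12))/2 = (1.79176 + 2.48491)/2 = 2.13833.
Integral + boundary = 15.2067.
k=1: B_{2}/(2)! × [f^{(1)}(12) − f^{(1)}(6)] = 1/12 × (0.0833333 − 0.166667) = -0.00694444.
Running total after k=1: 15.1997.
k=2: B_{4}/(4)! × [f^{(3)}(12) − f^{(3)}(6)] = −1/720 × (0.00115741 − 0.00925926) = 1.12526e-05.

S_2 ≈ 15.1997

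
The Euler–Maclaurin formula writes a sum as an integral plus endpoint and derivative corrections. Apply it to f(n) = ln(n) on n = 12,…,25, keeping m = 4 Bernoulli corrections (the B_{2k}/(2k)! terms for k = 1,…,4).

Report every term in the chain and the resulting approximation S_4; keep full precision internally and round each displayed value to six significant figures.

The integral term ∫_12^25 ln(x) dx = 37.6530.
Boundary: ½(f(12) + f(25)) = ½(2.48491 + 3.21888) = 2.85189.
Running total after boundary: 40.5049.
k=1: B_{2}/(2)! × [f^{(1)}(25) − f^{(1)}(12)] = 1/12 × (0.0400000 − 0.0833333) = -0.00361111.
Partial sum through k=1: 40.5013.
k=2: B_{4}/(4)! × [f^{(3)}(25) − f^{(3)}(12)] = −1/720 × (0.000128000 − 0.00115741) = 1.42973e-06.
Partial sum through k=2: 40.5013.
k=3: B_{6}/(6)! × [f^{(5)}(25) − f^{(5)}(12)] = 1/30240 × (2.45760e-06 − 9.64506e-05) = -3.10823e-09.
Partial sum through k=3: 40.5013.
k=4: B_{8}/(8)! × [f^{(7)}(25) − f^{(7)}(12)] = −1/1209600 × (1.17965e-07 − 2.00939e-05) = 1.65145e-11.

S_4 ≈ 40.5013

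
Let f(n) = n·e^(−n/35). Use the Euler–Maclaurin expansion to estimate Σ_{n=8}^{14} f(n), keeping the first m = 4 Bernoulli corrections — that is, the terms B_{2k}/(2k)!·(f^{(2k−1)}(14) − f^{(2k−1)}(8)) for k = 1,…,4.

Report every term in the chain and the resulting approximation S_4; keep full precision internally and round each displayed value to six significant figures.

∫_8^14 x·e^(−x/35) dx evaluates to 47.8837.
Boundary: ½(f(8) + f(14)) = ½(6.36536 + 9.38448) = 7.87492.
So far: 55.7586.
Order-1 term: 1/12 · (0.402192 − 0.613802) = -0.0176342.
Running total after k=1: 55.7409.
Order-2 term: −1/720 · (0.00142272 − 0.00180012) = 5.24160e-07.
Running total after k=2: 55.7409.
Order-3 term: 1/30240 · (2.05479e-06 − 2.52993e-06) = -1.57123e-11.
Running total after k=3: 55.7409.
Order-4 term: −1/1209600 · (2.40668e-09 − 2.93093e-09) = 4.33406e-16.

S_4 ≈ 55.7409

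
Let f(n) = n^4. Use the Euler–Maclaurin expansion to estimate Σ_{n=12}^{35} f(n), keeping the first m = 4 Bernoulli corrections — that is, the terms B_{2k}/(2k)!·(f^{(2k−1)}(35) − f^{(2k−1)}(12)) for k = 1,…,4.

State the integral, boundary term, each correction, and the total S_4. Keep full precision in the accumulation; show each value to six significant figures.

S_4 ≈ 1.12290e+07

∫_12^35 x^4 dx evaluates to 1.04546e+07.
Boundary: ½(f(12) + f(35)) = ½(20736.0 + 1.50062e+06) = 760680.
Running total after boundary: 1.12153e+07.
k=1: B_{2}/(2)! × [f^{(1)}(35) − f^{(1)}(12)] = 1/12 × (171500 − 6912.00) = 13715.7.
Partial sum through k=1: 1.12290e+07.
k=2: B_{4}/(4)! × [f^{(3)}(35) − f^{(3)}(12)] = −1/720 × (840.000 − 288.000) = -0.766667.
Partial sum through k=2: 1.12290e+07.
k=3: B_{6}/(6)! × [f^{(5)}(35) − f^{(5)}(12)] = 1/30240 × (0.00000 − 0.00000) = 0.00000.
Partial sum through k=3: 1.12290e+07.
k=4: B_{8}/(8)! × [f^{(7)}(35) − f^{(7)}(12)] = −1/1209600 × (0.00000 − 0.00000) = 0.00000.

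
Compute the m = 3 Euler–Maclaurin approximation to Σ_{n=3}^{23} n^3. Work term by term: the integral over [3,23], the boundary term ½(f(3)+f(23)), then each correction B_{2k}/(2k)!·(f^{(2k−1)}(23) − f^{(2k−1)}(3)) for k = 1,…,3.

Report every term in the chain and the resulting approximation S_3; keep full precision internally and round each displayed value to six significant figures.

∫_3^23 x^3 dx evaluates to 69940.0.
Endpoint term: (f(3) + f(23))/2 = (27.0000 + 12167.0)/2 = 6097.00.
Integral + boundary = 76037.0.
Correction k=1: B_{2}/2! · (f^{(1)}(23) − f^{(1)}(3)) = 1/12 · (1587.00 − 27.0000) = 130.000.
After k=1: 76167.0.
Correction k=2: B_{4}/4! · (f^{(3)}(23) − f^{(3)}(3)) = −1/720 · (6.00000 − 6.00000) = 0.00000.
After k=2: 76167.0.
Correction k=3: B_{6}/6! · (f^{(5)}(23) − f^{(5)}(3)) = 1/30240 · (0.00000 − 0.00000) = 0.00000.

S_3 ≈ 76167.0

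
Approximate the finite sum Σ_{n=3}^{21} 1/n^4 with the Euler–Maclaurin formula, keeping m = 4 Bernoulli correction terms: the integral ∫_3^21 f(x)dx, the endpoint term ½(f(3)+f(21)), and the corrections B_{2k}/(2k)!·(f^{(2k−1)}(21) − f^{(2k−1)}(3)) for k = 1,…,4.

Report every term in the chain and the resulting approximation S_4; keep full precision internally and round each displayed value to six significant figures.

∫_3^21 1/x^4 dx evaluates to 0.0123097.
Boundary: ½(f(3) + f(21)) = ½(0.0123457 + 5.14189e-06) = 0.00617541.
So far: 0.0184851.
Order-1 term: 1/12 · (-9.79408e-07 − (-0.0164609)) = 0.00137166.
Running total after k=1: 0.0198568.
Order-2 term: −1/720 · (-6.66264e-08 − (-0.0548697)) = -7.62078e-05.
Running total after k=2: 0.0197805.
Order-3 term: 1/30240 · (-8.46049e-09 − (-0.341411)) = 1.12901e-05.
Running total after k=3: 0.0197918.
Order-4 term: −1/1209600 · (-1.72663e-09 − (-3.41411)) = -2.82251e-06.

S_4 ≈ 0.0197890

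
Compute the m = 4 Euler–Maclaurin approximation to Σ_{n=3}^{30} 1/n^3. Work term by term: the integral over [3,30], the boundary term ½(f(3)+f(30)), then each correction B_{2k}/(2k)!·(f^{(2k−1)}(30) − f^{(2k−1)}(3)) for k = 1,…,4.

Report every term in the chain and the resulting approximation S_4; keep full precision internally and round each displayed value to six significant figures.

S_4 ≈ 0.0765190

Integral: ∫_3^30 1/x^3 dx = 0.0550000.
½[f(3) + f(30)] = ½[0.0370370 + 3.70370e-05] = 0.0185370.
Running total after boundary: 0.0735370.
Order-1 term: 1/12 · (-3.70370e-06 − (-0.0370370)) = 0.00308611.
Running total after k=1: 0.0766231.
Order-2 term: −1/720 · (-8.23045e-08 − (-0.0823045)) = -0.000114312.
Running total after k=2: 0.0765088.
Order-3 term: 1/30240 · (-3.84088e-09 − (-0.384088)) = 1.27013e-05.
Running total after k=3: 0.0765215.
Order-4 term: −1/1209600 · (-3.07270e-10 − (-3.07270)) = -2.54026e-06.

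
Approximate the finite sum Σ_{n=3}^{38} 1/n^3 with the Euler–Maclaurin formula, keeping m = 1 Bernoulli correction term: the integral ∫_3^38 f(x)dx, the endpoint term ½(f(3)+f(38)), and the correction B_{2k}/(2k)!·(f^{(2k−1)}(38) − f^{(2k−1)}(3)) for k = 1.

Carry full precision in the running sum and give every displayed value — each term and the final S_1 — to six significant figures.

S_1 ≈ 0.0768232

Integral: ∫_3^38 1/x^3 dx = 0.0552093.
½[f(3) + f(38)] = ½[0.0370370 + 1.82242e-05] = 0.0185276.
Running total after boundary: 0.0737369.
k=1: B_{2}/(2)! × [f^{(1)}(38) − f^{(1)}(3)] = 1/12 × (-1.43876e-06 − (-0.0370370)) = 0.00308630.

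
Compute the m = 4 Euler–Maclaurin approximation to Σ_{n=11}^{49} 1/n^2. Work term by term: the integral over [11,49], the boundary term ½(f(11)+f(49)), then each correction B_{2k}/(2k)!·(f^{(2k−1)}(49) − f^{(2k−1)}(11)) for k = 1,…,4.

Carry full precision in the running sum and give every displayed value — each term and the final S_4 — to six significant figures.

Integral: ∫_11^49 1/x^2 dx = 0.0705009.
Endpoint term: (f(11) + f(49))/2 = (0.00826446 + 0.000416493)/2 = 0.00434048.
Integral + boundary = 0.0748414.
Correction k=1: B_{2}/2! · (f^{(1)}(49) − f^{(1)}(11)) = 1/12 · (-1.69997e-05 − (-0.00150263)) = 0.000123802.
After k=1: 0.0749652.
Correction k=2: B_{4}/4! · (f^{(3)}(49) − f^{(3)}(11)) = −1/720 · (-8.49632e-08 − (-0.000149021)) = -2.06856e-07.
After k=2: 0.0749650.
Correction k=3: B_{6}/6! · (f^{(5)}(49) − f^{(5)}(11)) = 1/30240 · (-1.06160e-09 − (-3.69474e-05)) = 1.22177e-09.
After k=3: 0.0749650.
Correction k=4: B_{8}/8! · (f^{(7)}(49) − f^{(7)}(11)) = −1/1209600 · (-2.47603e-11 − (-1.70996e-05)) = -1.41366e-11.

S_4 ≈ 0.0749650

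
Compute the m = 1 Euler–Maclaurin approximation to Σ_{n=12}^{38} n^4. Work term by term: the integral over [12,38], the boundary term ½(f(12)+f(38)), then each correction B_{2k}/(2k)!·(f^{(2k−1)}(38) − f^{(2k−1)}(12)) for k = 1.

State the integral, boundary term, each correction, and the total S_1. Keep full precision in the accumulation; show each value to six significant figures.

∫_12^38 x^4 dx evaluates to 1.57973e+07.
½[f(12) + f(38)] = ½[20736.0 + 2.08514e+06] = 1.05294e+06.
So far: 1.68502e+07.
Correction k=1: B_{2}/2! · (f^{(1)}(38) − f^{(1)}(12)) = 1/12 · (219488 − 6912.00) = 17714.7.

S_1 ≈ 1.68679e+07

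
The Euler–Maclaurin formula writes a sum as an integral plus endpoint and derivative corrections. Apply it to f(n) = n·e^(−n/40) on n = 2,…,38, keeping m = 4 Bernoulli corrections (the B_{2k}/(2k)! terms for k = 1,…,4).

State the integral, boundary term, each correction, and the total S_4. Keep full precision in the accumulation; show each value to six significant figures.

The integral term ∫_2^38 x·e^(−x/40) dx = 391.433.
Endpoint term: (f(2) + f(38))/2 = (1.90246 + 14.6962)/2 = 8.29931.
Integral + boundary = 399.733.
Correction k=1: B_{2}/2! · (f^{(1)}(38) − f^{(1)}(2)) = 1/12 · (0.0193371 − 0.903668) = -0.0736942.
Partial sum through k=1: 399.659.
Correction k=2: B_{4}/4! · (f^{(3)}(38) − f^{(3)}(2)) = −1/720 · (0.000495512 − 0.00175383) = 1.74766e-06.
Partial sum through k=2: 399.659.
Correction k=3: B_{6}/6! · (f^{(5)}(38) − f^{(5)}(2)) = 1/30240 · (6.11836e-07 − 1.83929e-06) = -4.05904e-11.
Partial sum through k=3: 399.659.
Correction k=4: B_{8}/8! · (f^{(7)}(38) − f^{(7)}(2)) = −1/1209600 · (5.71236e-10 − 1.61402e-09) = 8.62094e-16.

S_4 ≈ 399.659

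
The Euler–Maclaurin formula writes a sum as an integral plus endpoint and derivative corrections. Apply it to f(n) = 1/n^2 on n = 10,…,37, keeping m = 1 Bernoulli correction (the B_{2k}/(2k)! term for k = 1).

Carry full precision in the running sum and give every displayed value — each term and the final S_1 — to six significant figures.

∫_10^37 1/x^2 dx evaluates to 0.0729730.
Endpoint term: (f(10) + f(37))/2 = (0.0100000 + 0.000730460)/2 = 0.00536523.
Integral + boundary = 0.0783382.
Correction k=1: B_{2}/2! · (f^{(1)}(37) − f^{(1)}(10)) = 1/12 · (-3.94843e-05 − (-0.00200000)) = 0.000163376.

S_1 ≈ 0.0785016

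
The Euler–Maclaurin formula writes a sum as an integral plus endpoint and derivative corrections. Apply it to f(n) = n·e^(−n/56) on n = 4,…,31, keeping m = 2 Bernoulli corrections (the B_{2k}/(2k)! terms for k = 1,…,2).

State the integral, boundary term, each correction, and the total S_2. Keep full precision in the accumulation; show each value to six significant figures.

S_2 ≈ 338.215

The integral term ∫_4^31 x·e^(−x/56) dx = 327.492.
Boundary: ½(f(4) + f(31)) = ½(3.72425 + 17.8217) = 10.7730.
Running total after boundary: 338.265.
Order-1 term: 1/12 · (0.256649 − 0.864558) = -0.0506591.
After k=1: 338.215.
Order-2 term: −1/720 · (0.000448480 − 0.000869478) = 5.84719e-07.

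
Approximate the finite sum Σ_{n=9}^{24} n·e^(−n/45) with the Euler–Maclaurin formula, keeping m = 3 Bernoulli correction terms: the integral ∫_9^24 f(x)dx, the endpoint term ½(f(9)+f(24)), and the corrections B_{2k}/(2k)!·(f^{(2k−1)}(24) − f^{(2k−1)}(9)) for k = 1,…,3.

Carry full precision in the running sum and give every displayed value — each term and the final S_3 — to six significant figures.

S_3 ≈ 178.671

Integral: ∫_9^24 x·e^(−x/45) dx = 167.979.
½[f(9) + f(24)] = ½[7.36858 + 14.0795] = 10.7240.
Integral + boundary = 178.703.
Correction k=1: B_{2}/2! · (f^{(1)}(24) − f^{(1)}(9)) = 1/12 · (0.273768 − 0.654985) = -0.0317680.
Partial sum through k=1: 178.671.
Correction k=2: B_{4}/4! · (f^{(3)}(24) − f^{(3)}(9)) = −1/720 · (0.000714598 − 0.00113207) = 5.79825e-07.
Partial sum through k=2: 178.671.
Correction k=3: B_{6}/6! · (f^{(5)}(24) − f^{(5)}(9)) = 1/30240 · (6.39013e-07 − 9.58368e-07) = -1.05607e-11.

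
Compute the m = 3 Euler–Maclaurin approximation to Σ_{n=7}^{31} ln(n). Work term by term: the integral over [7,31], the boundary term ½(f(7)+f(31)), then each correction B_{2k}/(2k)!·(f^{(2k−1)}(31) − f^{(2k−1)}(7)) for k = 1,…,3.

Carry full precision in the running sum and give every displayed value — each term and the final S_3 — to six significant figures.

The integral term ∫_7^31 ln(x) dx = 68.8322.
Boundary: ½(f(7) + f(31)) = ½(1.94591 + 3.43399) = 2.68995.
Running total after boundary: 71.5222.
k=1: B_{2}/(2)! × [f^{(1)}(31) − f^{(1)}(7)] = 1/12 × (0.0322581 − 0.142857) = -0.00921659.
Partial sum through k=1: 71.5130.
k=2: B_{4}/(4)! × [f^{(3)}(31) − f^{(3)}(7)] = −1/720 × (6.71344e-05 − 0.00583090) = 8.00524e-06.
Partial sum through k=2: 71.5130.
k=3: B_{6}/(6)! × [f^{(5)}(31) − f^{(5)}(7)] = 1/30240 × (8.38306e-07 − 0.00142798) = -4.71937e-08.

S_3 ≈ 71.5130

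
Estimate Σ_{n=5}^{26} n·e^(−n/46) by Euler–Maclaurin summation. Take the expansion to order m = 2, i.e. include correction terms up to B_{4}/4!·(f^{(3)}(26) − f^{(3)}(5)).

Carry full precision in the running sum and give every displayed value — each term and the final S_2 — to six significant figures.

S_2 ≈ 231.954

The integral term ∫_5^26 x·e^(−x/46) dx = 222.370.
Boundary: ½(f(5) + f(26)) = ½(4.48502 + 14.7742) = 9.62958.
Running total after boundary: 232.000.
Order-1 term: 1/12 · (0.247059 − 0.799503) = -0.0460370.
Partial sum through k=1: 231.954.
Order-2 term: −1/720 · (0.000653843 − 0.00122567) = 7.94198e-07.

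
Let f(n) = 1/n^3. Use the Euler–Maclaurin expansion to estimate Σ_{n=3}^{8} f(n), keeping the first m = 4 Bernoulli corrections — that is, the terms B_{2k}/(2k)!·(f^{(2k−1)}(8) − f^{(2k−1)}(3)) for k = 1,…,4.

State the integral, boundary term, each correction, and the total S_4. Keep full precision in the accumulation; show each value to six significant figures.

Integral: ∫_3^8 1/x^3 dx = 0.0477431.
Boundary: ½(f(3) + f(8)) = ½(0.0370370 + 0.00195312) = 0.0194951.
Integral + boundary = 0.0672381.
Order-1 term: 1/12 · (-0.000732422 − (-0.0370370)) = 0.00302538.
After k=1: 0.0702635.
Order-2 term: −1/720 · (-0.000228882 − (-0.0823045)) = -0.000113994.
After k=2: 0.0701495.
Order-3 term: 1/30240 · (-0.000150204 − (-0.384088)) = 1.26963e-05.
After k=3: 0.0701622.
Order-4 term: −1/1209600 · (-0.000168979 − (-3.07270)) = -2.54012e-06.

S_4 ≈ 0.0701597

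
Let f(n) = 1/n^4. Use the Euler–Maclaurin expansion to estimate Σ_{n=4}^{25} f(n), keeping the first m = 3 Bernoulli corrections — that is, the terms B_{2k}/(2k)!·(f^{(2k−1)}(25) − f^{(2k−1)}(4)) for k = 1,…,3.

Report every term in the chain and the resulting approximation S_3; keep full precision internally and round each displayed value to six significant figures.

Integral: ∫_4^25 1/x^4 dx = 0.00518700.
Boundary: ½(f(4) + f(25)) = ½(0.00390625 + 2.56000e-06) = 0.00195441.
Integral + boundary = 0.00714140.
k=1: B_{2}/(2)! × [f^{(1)}(25) − f^{(1)}(4)] = 1/12 × (-4.09600e-07 − (-0.00390625)) = 0.000325487.
Running total after k=1: 0.00746689.
k=2: B_{4}/(4)! × [f^{(3)}(25) − f^{(3)}(4)] = −1/720 × (-1.96608e-08 − (-0.00732422)) = -1.01725e-05.
Running total after k=2: 0.00745672.
k=3: B_{6}/(6)! × [f^{(5)}(25) − f^{(5)}(4)] = 1/30240 × (-1.76161e-09 − (-0.0256348)) = 8.47710e-07.

S_3 ≈ 0.00745757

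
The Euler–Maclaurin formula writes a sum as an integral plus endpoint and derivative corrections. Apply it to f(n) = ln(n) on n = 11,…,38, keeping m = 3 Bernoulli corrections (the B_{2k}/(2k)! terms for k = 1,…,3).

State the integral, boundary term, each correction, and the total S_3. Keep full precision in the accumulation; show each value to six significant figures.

Integral: ∫_11^38 ln(x) dx = 84.8514.
½[f(11) + f(38)] = ½[2.39790 + 3.63759] = 3.01774.
So far: 87.8692.
Correction k=1: B_{2}/2! · (f^{(1)}(38) − f^{(1)}(11)) = 1/12 · (0.0263158 − 0.0909091) = -0.00538278.
Running total after k=1: 87.8638.
Correction k=2: B_{4}/4! · (f^{(3)}(38) − f^{(3)}(11)) = −1/720 · (3.64485e-05 − 0.00150263) = 2.03636e-06.
Running total after k=2: 87.8638.
Correction k=3: B_{6}/6! · (f^{(5)}(38) − f^{(5)}(11)) = 1/30240 · (3.02896e-07 − 0.000149021) = -4.91793e-09.

S_3 ≈ 87.8638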